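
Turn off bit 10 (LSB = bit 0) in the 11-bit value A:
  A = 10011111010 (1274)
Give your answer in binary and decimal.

Mask = ~(1 << 10) = 01111111111
Bit 10 of A is 1, so AND-ing with the mask clears it to 0.
  10011111010
& 01111111111
-------------
  00011111010

Answer: 00011111010 (250)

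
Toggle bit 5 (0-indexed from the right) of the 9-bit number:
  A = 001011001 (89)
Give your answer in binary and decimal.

Mask = 1 << 5 = 000100000
Bit 5 of A is 0; XOR with the mask flips it to 1.
  001011001
^ 000100000
-----------
  001111001

Answer: 001111001 (121)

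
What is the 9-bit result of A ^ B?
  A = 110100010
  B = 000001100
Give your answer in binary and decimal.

Apply ^ to each column (1 where bits differ):
  110100010
^ 000001100
-----------
  110101110

Answer: 110101110 (430)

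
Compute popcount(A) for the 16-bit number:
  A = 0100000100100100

0100000100100100
1-bits at positions (from bit 0 = LSB): 2, 5, 8, 14
Count = 4

Answer: 4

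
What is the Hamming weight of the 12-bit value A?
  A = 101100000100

101100000100
1-bits at positions (from bit 0 = LSB): 2, 8, 9, 11
Count = 4

Answer: 4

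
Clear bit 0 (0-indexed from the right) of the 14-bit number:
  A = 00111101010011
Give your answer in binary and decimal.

Mask = ~(1 << 0) = 11111111111110
Bit 0 of A is 1, so AND-ing with the mask clears it to 0.
  00111101010011
& 11111111111110
----------------
  00111101010010

Answer: 00111101010010 (3922)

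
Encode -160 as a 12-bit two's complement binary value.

1. Binary of +160:  000010100000
2. Invert bits:     111101011111
3. Add 1:           111101100000

Answer: 111101100000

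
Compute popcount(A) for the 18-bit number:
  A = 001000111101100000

001000111101100000
1-bits at positions (from bit 0 = LSB): 5, 6, 8, 9, 10, 11, 15
Count = 7

Answer: 7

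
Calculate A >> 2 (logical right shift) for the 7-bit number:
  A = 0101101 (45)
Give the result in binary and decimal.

Logical shift right by 2: drop the bottom 2 bit(s), prepend 2 zero(s) on the left.
  0101101  ->  keep [01011], discard [01], prepend 00
= 0001011

Answer: 0001011 (11)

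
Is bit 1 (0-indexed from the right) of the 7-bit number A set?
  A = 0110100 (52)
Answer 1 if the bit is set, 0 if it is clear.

Bit 1 is the 2nd from the right.
  0110100
       ^
That bit is 0.

Answer: 0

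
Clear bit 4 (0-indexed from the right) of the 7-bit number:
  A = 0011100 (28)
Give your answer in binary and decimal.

Mask = ~(1 << 4) = 1101111
Bit 4 of A is 1, so AND-ing with the mask clears it to 0.
  0011100
& 1101111
---------
  0001100

Answer: 0001100 (12)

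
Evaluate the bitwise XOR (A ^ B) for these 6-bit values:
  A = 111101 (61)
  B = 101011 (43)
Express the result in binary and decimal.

Apply ^ to each column (1 where bits differ):
  111101
^ 101011
--------
  010110

Answer: 010110 (22)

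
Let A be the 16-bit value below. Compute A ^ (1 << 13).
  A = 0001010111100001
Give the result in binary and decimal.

Mask = 1 << 13 = 0010000000000000
Bit 13 of A is 0; XOR with the mask flips it to 1.
  0001010111100001
^ 0010000000000000
------------------
  0011010111100001

Answer: 0011010111100001 (13793)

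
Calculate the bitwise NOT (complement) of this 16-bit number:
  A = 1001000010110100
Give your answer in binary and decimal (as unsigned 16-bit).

Flip each bit (0->1, 1->0):
  1001000010110100
  0110111101001011

Answer: 0110111101001011 (28491)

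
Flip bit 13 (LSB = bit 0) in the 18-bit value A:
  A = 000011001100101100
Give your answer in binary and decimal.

Mask = 1 << 13 = 000010000000000000
Bit 13 of A is 1; XOR with the mask flips it to 0.
  000011001100101100
^ 000010000000000000
--------------------
  000001001100101100

Answer: 000001001100101100 (4908)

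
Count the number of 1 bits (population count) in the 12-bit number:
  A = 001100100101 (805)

001100100101
1-bits at positions (from bit 0 = LSB): 0, 2, 5, 8, 9
Count = 5

Answer: 5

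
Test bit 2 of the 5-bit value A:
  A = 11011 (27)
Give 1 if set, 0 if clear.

Bit 2 is the 3rd from the right.
  11011
    ^
That bit is 0.

Answer: 0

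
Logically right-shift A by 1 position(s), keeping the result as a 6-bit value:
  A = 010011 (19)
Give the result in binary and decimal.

Logical shift right by 1: drop the bottom 1 bit(s), prepend 1 zero(s) on the left.
  010011  ->  keep [01001], discard [1], prepend 0
= 001001

Answer: 001001 (9)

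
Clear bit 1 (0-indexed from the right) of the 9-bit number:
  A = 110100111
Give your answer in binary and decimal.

Mask = ~(1 << 1) = 111111101
Bit 1 of A is 1, so AND-ing with the mask clears it to 0.
  110100111
& 111111101
-----------
  110100101

Answer: 110100101 (421)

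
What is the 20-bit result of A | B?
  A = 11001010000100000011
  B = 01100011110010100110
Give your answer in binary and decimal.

Apply | to each column (1 where either bit is 1):
  11001010000100000011
| 01100011110010100110
----------------------
  11101011110110100111

Answer: 11101011110110100111 (966055)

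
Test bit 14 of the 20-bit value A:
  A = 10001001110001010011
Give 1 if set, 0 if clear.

Bit 14 is the 15th from the right.
  10001001110001010011
       ^
That bit is 0.

Answer: 0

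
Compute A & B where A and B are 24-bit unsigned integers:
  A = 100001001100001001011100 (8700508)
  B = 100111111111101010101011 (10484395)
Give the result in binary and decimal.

Apply & to each column (1 only where both bits are 1):
  100001001100001001011100
& 100111111111101010101011
--------------------------
  100001001100001000001000

Answer: 100001001100001000001000 (8700424)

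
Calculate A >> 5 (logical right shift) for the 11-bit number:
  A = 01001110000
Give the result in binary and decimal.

Logical shift right by 5: drop the bottom 5 bit(s), prepend 5 zero(s) on the left.
  01001110000  ->  keep [010011], discard [10000], prepend 00000
= 00000010011

Answer: 00000010011 (19)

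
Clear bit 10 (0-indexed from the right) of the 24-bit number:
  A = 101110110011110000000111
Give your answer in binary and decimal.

Mask = ~(1 << 10) = 111111111111101111111111
Bit 10 of A is 1, so AND-ing with the mask clears it to 0.
  101110110011110000000111
& 111111111111101111111111
--------------------------
  101110110011100000000111

Answer: 101110110011100000000111 (12269575)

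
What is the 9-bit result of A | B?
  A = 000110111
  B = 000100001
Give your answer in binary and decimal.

Apply | to each column (1 where either bit is 1):
  000110111
| 000100001
-----------
  000110111

Answer: 000110111 (55)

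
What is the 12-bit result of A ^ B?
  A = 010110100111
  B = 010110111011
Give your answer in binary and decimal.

Apply ^ to each column (1 where bits differ):
  010110100111
^ 010110111011
--------------
  000000011100

Answer: 000000011100 (28)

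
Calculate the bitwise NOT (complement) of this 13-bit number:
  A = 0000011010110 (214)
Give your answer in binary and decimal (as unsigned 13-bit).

Flip each bit (0->1, 1->0):
  0000011010110
  1111100101001

Answer: 1111100101001 (7977)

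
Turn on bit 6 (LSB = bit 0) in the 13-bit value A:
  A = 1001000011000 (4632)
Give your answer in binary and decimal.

Mask = 1 << 6 = 0000001000000
Bit 6 of A is 0, so OR-ing with the mask flips it to 1.
  1001000011000
| 0000001000000
---------------
  1001001011000

Answer: 1001001011000 (4696)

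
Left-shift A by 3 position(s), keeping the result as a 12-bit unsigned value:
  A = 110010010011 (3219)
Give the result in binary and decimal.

Shift left by 3: drop the top 3 bit(s), append 3 zero(s) on the right.
  110010010011  ->  discard [110], keep [010010011], append 000
= 010010011000

Answer: 010010011000 (1176)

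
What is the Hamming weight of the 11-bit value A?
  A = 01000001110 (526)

01000001110
1-bits at positions (from bit 0 = LSB): 1, 2, 3, 9
Count = 4

Answer: 4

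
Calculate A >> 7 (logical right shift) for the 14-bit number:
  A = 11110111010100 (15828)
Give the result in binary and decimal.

Logical shift right by 7: drop the bottom 7 bit(s), prepend 7 zero(s) on the left.
  11110111010100  ->  keep [1111011], discard [1010100], prepend 0000000
= 00000001111011

Answer: 00000001111011 (123)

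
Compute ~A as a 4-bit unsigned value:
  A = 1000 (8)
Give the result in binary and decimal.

Flip each bit (0->1, 1->0):
  1000
  0111

Answer: 0111 (7)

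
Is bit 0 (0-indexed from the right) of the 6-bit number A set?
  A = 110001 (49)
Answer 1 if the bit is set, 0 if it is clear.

Bit 0 is the 1st from the right.
  110001
       ^
That bit is 1.

Answer: 1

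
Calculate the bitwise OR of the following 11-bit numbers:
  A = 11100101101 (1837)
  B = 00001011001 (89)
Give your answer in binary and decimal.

Apply | to each column (1 where either bit is 1):
  11100101101
| 00001011001
-------------
  11101111101

Answer: 11101111101 (1917)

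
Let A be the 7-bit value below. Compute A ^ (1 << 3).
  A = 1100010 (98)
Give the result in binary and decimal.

Mask = 1 << 3 = 0001000
Bit 3 of A is 0; XOR with the mask flips it to 1.
  1100010
^ 0001000
---------
  1101010

Answer: 1101010 (106)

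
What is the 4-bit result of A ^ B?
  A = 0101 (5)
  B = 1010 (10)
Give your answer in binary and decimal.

Apply ^ to each column (1 where bits differ):
  0101
^ 1010
------
  1111

Answer: 1111 (15)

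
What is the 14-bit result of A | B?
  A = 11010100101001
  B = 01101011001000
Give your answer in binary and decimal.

Apply | to each column (1 where either bit is 1):
  11010100101001
| 01101011001000
----------------
  11111111101001

Answer: 11111111101001 (16361)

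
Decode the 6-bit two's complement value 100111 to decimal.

MSB is 1, so the value is negative. Find the magnitude:
1. Invert bits:  011000
2. Add 1:        011001  = 25
3. Apply sign:   -25

Answer: -25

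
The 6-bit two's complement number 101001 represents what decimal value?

MSB is 1, so the value is negative. Find the magnitude:
1. Invert bits:  010110
2. Add 1:        010111  = 23
3. Apply sign:   -23

Answer: -23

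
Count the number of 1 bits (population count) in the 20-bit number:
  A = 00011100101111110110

00011100101111110110
1-bits at positions (from bit 0 = LSB): 1, 2, 4, 5, 6, 7, 8, 9, 11, 14, 15, 16
Count = 12

Answer: 12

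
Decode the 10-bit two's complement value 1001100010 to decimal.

MSB is 1, so the value is negative. Find the magnitude:
1. Invert bits:  0110011101
2. Add 1:        0110011110  = 414
3. Apply sign:   -414

Answer: -414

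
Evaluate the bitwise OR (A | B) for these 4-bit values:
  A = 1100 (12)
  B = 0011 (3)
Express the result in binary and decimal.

Apply | to each column (1 where either bit is 1):
  1100
| 0011
------
  1111

Answer: 1111 (15)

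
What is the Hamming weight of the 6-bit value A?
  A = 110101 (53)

110101
1-bits at positions (from bit 0 = LSB): 0, 2, 4, 5
Count = 4

Answer: 4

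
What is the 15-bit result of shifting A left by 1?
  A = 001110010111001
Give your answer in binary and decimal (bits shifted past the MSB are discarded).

Shift left by 1: drop the top 1 bit(s), append 1 zero(s) on the right.
  001110010111001  ->  discard [0], keep [01110010111001], append 0
= 011100101110010

Answer: 011100101110010 (14706)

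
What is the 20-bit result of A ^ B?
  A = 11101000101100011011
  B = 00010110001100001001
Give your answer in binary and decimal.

Apply ^ to each column (1 where bits differ):
  11101000101100011011
^ 00010110001100001001
----------------------
  11111110100000010010

Answer: 11111110100000010010 (1042450)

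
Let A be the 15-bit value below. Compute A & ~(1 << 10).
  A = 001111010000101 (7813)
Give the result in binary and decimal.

Mask = ~(1 << 10) = 111101111111111
Bit 10 of A is 1, so AND-ing with the mask clears it to 0.
  001111010000101
& 111101111111111
-----------------
  001101010000101

Answer: 001101010000101 (6789)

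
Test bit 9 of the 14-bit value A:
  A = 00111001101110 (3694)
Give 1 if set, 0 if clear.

Bit 9 is the 10th from the right.
  00111001101110
      ^
That bit is 1.

Answer: 1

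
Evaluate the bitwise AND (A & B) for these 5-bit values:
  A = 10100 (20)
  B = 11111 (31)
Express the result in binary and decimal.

Apply & to each column (1 only where both bits are 1):
  10100
& 11111
-------
  10100

Answer: 10100 (20)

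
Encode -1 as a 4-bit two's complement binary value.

1. Binary of +1:  0001
2. Invert bits:     1110
3. Add 1:           1111

Answer: 1111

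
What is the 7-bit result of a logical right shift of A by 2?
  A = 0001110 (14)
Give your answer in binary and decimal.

Logical shift right by 2: drop the bottom 2 bit(s), prepend 2 zero(s) on the left.
  0001110  ->  keep [00011], discard [10], prepend 00
= 0000011

Answer: 0000011 (3)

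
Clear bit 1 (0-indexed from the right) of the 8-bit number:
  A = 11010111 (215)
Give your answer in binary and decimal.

Mask = ~(1 << 1) = 11111101
Bit 1 of A is 1, so AND-ing with the mask clears it to 0.
  11010111
& 11111101
----------
  11010101

Answer: 11010101 (213)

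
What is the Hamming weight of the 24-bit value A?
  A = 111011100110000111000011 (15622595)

111011100110000111000011
1-bits at positions (from bit 0 = LSB): 0, 1, 6, 7, 8, 13, 14, 17, 18, 19, 21, 22, 23
Count = 13

Answer: 13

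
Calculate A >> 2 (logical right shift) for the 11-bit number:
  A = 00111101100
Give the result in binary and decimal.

Logical shift right by 2: drop the bottom 2 bit(s), prepend 2 zero(s) on the left.
  00111101100  ->  keep [001111011], discard [00], prepend 00
= 00001111011

Answer: 00001111011 (123)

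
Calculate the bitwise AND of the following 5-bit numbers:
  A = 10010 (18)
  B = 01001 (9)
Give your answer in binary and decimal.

Apply & to each column (1 only where both bits are 1):
  10010
& 01001
-------
  00000

Answer: 00000 (0)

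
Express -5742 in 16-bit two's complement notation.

1. Binary of +5742:  0001011001101110
2. Invert bits:     1110100110010001
3. Add 1:           1110100110010010

Answer: 1110100110010010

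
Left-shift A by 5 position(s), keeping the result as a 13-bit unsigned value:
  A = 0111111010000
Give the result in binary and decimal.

Shift left by 5: drop the top 5 bit(s), append 5 zero(s) on the right.
  0111111010000  ->  discard [01111], keep [11010000], append 00000
= 1101000000000

Answer: 1101000000000 (6656)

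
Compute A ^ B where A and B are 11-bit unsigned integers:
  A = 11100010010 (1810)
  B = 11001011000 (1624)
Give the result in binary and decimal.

Apply ^ to each column (1 where bits differ):
  11100010010
^ 11001011000
-------------
  00101001010

Answer: 00101001010 (330)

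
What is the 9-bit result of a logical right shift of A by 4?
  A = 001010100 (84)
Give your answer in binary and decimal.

Logical shift right by 4: drop the bottom 4 bit(s), prepend 4 zero(s) on the left.
  001010100  ->  keep [00101], discard [0100], prepend 0000
= 000000101

Answer: 000000101 (5)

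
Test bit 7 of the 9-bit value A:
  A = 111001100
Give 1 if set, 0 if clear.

Bit 7 is the 8th from the right.
  111001100
   ^
That bit is 1.

Answer: 1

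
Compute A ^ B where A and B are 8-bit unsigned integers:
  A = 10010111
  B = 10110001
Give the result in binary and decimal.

Apply ^ to each column (1 where bits differ):
  10010111
^ 10110001
----------
  00100110

Answer: 00100110 (38)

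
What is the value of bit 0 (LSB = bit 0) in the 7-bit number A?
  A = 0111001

Bit 0 is the 1st from the right.
  0111001
        ^
That bit is 1.

Answer: 1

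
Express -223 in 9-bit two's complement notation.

1. Binary of +223:  011011111
2. Invert bits:     100100000
3. Add 1:           100100001

Answer: 100100001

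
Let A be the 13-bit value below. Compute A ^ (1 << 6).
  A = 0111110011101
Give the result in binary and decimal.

Mask = 1 << 6 = 0000001000000
Bit 6 of A is 0; XOR with the mask flips it to 1.
  0111110011101
^ 0000001000000
---------------
  0111111011101

Answer: 0111111011101 (4061)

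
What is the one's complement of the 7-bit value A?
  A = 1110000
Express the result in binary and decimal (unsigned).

Flip each bit (0->1, 1->0):
  1110000
  0001111

Answer: 0001111 (15)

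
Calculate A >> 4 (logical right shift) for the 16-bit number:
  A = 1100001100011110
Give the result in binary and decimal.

Logical shift right by 4: drop the bottom 4 bit(s), prepend 4 zero(s) on the left.
  1100001100011110  ->  keep [110000110001], discard [1110], prepend 0000
= 0000110000110001

Answer: 0000110000110001 (3121)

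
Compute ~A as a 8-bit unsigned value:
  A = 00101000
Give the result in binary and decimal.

Flip each bit (0->1, 1->0):
  00101000
  11010111

Answer: 11010111 (215)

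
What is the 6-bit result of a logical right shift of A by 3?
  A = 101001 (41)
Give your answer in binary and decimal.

Logical shift right by 3: drop the bottom 3 bit(s), prepend 3 zero(s) on the left.
  101001  ->  keep [101], discard [001], prepend 000
= 000101

Answer: 000101 (5)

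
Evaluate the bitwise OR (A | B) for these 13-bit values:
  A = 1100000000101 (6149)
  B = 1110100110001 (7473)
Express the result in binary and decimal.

Apply | to each column (1 where either bit is 1):
  1100000000101
| 1110100110001
---------------
  1110100110101

Answer: 1110100110101 (7477)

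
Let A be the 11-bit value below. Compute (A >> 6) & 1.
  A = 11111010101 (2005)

Bit 6 is the 7th from the right.
  11111010101
      ^
That bit is 1.

Answer: 1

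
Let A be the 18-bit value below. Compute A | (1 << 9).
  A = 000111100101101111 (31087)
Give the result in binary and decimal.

Mask = 1 << 9 = 000000001000000000
Bit 9 of A is 0, so OR-ing with the mask flips it to 1.
  000111100101101111
| 000000001000000000
--------------------
  000111101101101111

Answer: 000111101101101111 (31599)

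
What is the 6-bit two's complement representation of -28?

1. Binary of +28:  011100
2. Invert bits:     100011
3. Add 1:           100100

Answer: 100100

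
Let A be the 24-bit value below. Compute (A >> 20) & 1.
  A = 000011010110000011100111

Bit 20 is the 21st from the right.
  000011010110000011100111
     ^
That bit is 0.

Answer: 0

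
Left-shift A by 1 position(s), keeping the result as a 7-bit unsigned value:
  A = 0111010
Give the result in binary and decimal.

Shift left by 1: drop the top 1 bit(s), append 1 zero(s) on the right.
  0111010  ->  discard [0], keep [111010], append 0
= 1110100

Answer: 1110100 (116)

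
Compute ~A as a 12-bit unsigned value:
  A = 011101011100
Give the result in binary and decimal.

Flip each bit (0->1, 1->0):
  011101011100
  100010100011

Answer: 100010100011 (2211)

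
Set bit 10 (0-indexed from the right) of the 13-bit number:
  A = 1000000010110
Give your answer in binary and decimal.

Mask = 1 << 10 = 0010000000000
Bit 10 of A is 0, so OR-ing with the mask flips it to 1.
  1000000010110
| 0010000000000
---------------
  1010000010110

Answer: 1010000010110 (5142)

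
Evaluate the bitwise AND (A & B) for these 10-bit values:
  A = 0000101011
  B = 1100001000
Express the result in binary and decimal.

Apply & to each column (1 only where both bits are 1):
  0000101011
& 1100001000
------------
  0000001000

Answer: 0000001000 (8)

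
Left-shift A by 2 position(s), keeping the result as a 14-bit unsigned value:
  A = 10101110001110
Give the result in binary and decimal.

Shift left by 2: drop the top 2 bit(s), append 2 zero(s) on the right.
  10101110001110  ->  discard [10], keep [101110001110], append 00
= 10111000111000

Answer: 10111000111000 (11832)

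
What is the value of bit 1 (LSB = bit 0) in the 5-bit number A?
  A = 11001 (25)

Bit 1 is the 2nd from the right.
  11001
     ^
That bit is 0.

Answer: 0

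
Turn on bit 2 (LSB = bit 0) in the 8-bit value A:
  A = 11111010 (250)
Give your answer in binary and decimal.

Mask = 1 << 2 = 00000100
Bit 2 of A is 0, so OR-ing with the mask flips it to 1.
  11111010
| 00000100
----------
  11111110

Answer: 11111110 (254)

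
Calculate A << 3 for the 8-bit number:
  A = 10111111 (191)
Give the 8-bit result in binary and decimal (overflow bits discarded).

Shift left by 3: drop the top 3 bit(s), append 3 zero(s) on the right.
  10111111  ->  discard [101], keep [11111], append 000
= 11111000

Answer: 11111000 (248)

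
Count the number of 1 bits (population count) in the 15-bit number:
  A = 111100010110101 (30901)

111100010110101
1-bits at positions (from bit 0 = LSB): 0, 2, 4, 5, 7, 11, 12, 13, 14
Count = 9

Answer: 9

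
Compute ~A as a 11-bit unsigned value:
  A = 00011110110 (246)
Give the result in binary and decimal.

Flip each bit (0->1, 1->0):
  00011110110
  11100001001

Answer: 11100001001 (1801)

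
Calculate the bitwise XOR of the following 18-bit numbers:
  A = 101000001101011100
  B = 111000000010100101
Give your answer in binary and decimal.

Apply ^ to each column (1 where bits differ):
  101000001101011100
^ 111000000010100101
--------------------
  010000001111111001

Answer: 010000001111111001 (66553)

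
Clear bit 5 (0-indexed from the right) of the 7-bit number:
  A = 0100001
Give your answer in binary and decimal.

Mask = ~(1 << 5) = 1011111
Bit 5 of A is 1, so AND-ing with the mask clears it to 0.
  0100001
& 1011111
---------
  0000001

Answer: 0000001 (1)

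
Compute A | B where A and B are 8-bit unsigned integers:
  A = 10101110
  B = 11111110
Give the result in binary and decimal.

Apply | to each column (1 where either bit is 1):
  10101110
| 11111110
----------
  11111110

Answer: 11111110 (254)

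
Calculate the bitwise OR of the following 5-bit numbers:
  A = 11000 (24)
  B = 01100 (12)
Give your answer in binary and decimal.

Apply | to each column (1 where either bit is 1):
  11000
| 01100
-------
  11100

Answer: 11100 (28)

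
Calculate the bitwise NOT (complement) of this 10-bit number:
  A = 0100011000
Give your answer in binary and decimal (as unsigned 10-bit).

Flip each bit (0->1, 1->0):
  0100011000
  1011100111

Answer: 1011100111 (743)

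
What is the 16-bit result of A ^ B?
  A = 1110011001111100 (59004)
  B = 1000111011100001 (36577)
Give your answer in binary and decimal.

Apply ^ to each column (1 where bits differ):
  1110011001111100
^ 1000111011100001
------------------
  0110100010011101

Answer: 0110100010011101 (26781)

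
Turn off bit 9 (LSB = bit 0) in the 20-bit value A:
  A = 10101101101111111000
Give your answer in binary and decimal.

Mask = ~(1 << 9) = 11111111110111111111
Bit 9 of A is 1, so AND-ing with the mask clears it to 0.
  10101101101111111000
& 11111111110111111111
----------------------
  10101101100111111000

Answer: 10101101100111111000 (711160)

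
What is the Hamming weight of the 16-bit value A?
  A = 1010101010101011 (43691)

1010101010101011
1-bits at positions (from bit 0 = LSB): 0, 1, 3, 5, 7, 9, 11, 13, 15
Count = 9

Answer: 9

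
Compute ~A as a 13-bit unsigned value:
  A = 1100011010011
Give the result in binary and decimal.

Flip each bit (0->1, 1->0):
  1100011010011
  0011100101100

Answer: 0011100101100 (1836)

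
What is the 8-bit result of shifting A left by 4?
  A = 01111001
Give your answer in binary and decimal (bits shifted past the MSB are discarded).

Shift left by 4: drop the top 4 bit(s), append 4 zero(s) on the right.
  01111001  ->  discard [0111], keep [1001], append 0000
= 10010000

Answer: 10010000 (144)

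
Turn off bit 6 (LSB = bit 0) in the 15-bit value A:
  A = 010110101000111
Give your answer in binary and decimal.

Mask = ~(1 << 6) = 111111110111111
Bit 6 of A is 1, so AND-ing with the mask clears it to 0.
  010110101000111
& 111111110111111
-----------------
  010110100000111

Answer: 010110100000111 (11527)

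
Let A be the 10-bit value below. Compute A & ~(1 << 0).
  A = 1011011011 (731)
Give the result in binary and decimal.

Mask = ~(1 << 0) = 1111111110
Bit 0 of A is 1, so AND-ing with the mask clears it to 0.
  1011011011
& 1111111110
------------
  1011011010

Answer: 1011011010 (730)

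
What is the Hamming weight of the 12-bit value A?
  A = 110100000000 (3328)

110100000000
1-bits at positions (from bit 0 = LSB): 8, 10, 11
Count = 3

Answer: 3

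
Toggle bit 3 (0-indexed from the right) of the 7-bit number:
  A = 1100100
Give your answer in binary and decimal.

Mask = 1 << 3 = 0001000
Bit 3 of A is 0; XOR with the mask flips it to 1.
  1100100
^ 0001000
---------
  1101100

Answer: 1101100 (108)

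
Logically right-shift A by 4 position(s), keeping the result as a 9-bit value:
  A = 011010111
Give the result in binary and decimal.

Logical shift right by 4: drop the bottom 4 bit(s), prepend 4 zero(s) on the left.
  011010111  ->  keep [01101], discard [0111], prepend 0000
= 000001101

Answer: 000001101 (13)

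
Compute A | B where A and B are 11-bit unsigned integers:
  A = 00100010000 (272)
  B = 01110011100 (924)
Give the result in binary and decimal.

Apply | to each column (1 where either bit is 1):
  00100010000
| 01110011100
-------------
  01110011100

Answer: 01110011100 (924)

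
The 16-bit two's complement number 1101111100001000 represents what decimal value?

MSB is 1, so the value is negative. Find the magnitude:
1. Invert bits:  0010000011110111
2. Add 1:        0010000011111000  = 8440
3. Apply sign:   -8440

Answer: -8440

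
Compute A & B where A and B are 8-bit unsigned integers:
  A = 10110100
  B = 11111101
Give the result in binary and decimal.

Apply & to each column (1 only where both bits are 1):
  10110100
& 11111101
----------
  10110100

Answer: 10110100 (180)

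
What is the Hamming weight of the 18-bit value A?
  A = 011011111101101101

011011111101101101
1-bits at positions (from bit 0 = LSB): 0, 2, 3, 5, 6, 8, 9, 10, 11, 12, 13, 15, 16
Count = 13

Answer: 13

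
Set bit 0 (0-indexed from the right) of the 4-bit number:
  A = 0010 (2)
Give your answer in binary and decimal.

Mask = 1 << 0 = 0001
Bit 0 of A is 0, so OR-ing with the mask flips it to 1.
  0010
| 0001
------
  0011

Answer: 0011 (3)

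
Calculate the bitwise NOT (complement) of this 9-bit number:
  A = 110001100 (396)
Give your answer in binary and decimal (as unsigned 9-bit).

Flip each bit (0->1, 1->0):
  110001100
  001110011

Answer: 001110011 (115)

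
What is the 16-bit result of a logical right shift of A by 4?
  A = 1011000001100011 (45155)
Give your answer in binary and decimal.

Logical shift right by 4: drop the bottom 4 bit(s), prepend 4 zero(s) on the left.
  1011000001100011  ->  keep [101100000110], discard [0011], prepend 0000
= 0000101100000110

Answer: 0000101100000110 (2822)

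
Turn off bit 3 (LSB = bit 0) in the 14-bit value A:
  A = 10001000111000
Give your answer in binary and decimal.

Mask = ~(1 << 3) = 11111111110111
Bit 3 of A is 1, so AND-ing with the mask clears it to 0.
  10001000111000
& 11111111110111
----------------
  10001000110000

Answer: 10001000110000 (8752)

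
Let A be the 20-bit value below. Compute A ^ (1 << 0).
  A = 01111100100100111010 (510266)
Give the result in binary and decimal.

Mask = 1 << 0 = 00000000000000000001
Bit 0 of A is 0; XOR with the mask flips it to 1.
  01111100100100111010
^ 00000000000000000001
----------------------
  01111100100100111011

Answer: 01111100100100111011 (510267)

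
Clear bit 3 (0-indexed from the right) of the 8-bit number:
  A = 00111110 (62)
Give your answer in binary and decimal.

Mask = ~(1 << 3) = 11110111
Bit 3 of A is 1, so AND-ing with the mask clears it to 0.
  00111110
& 11110111
----------
  00110110

Answer: 00110110 (54)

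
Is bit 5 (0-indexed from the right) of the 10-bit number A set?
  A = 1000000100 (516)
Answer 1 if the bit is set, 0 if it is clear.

Bit 5 is the 6th from the right.
  1000000100
      ^
That bit is 0.

Answer: 0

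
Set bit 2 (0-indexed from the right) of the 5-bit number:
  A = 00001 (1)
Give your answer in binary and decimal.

Mask = 1 << 2 = 00100
Bit 2 of A is 0, so OR-ing with the mask flips it to 1.
  00001
| 00100
-------
  00101

Answer: 00101 (5)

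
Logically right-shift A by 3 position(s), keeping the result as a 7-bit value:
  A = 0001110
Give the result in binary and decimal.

Logical shift right by 3: drop the bottom 3 bit(s), prepend 3 zero(s) on the left.
  0001110  ->  keep [0001], discard [110], prepend 000
= 0000001

Answer: 0000001 (1)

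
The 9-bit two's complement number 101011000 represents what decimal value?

MSB is 1, so the value is negative. Find the magnitude:
1. Invert bits:  010100111
2. Add 1:        010101000  = 168
3. Apply sign:   -168

Answer: -168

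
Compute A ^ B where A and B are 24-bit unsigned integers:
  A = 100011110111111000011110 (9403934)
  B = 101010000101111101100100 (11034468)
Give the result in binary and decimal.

Apply ^ to each column (1 where bits differ):
  100011110111111000011110
^ 101010000101111101100100
--------------------------
  001001110010000101111010

Answer: 001001110010000101111010 (2564474)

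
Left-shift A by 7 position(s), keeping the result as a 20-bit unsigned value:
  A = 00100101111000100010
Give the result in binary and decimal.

Shift left by 7: drop the top 7 bit(s), append 7 zero(s) on the right.
  00100101111000100010  ->  discard [0010010], keep [1111000100010], append 0000000
= 11110001000100000000

Answer: 11110001000100000000 (987392)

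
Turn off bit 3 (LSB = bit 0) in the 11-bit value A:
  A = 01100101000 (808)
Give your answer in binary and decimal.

Mask = ~(1 << 3) = 11111110111
Bit 3 of A is 1, so AND-ing with the mask clears it to 0.
  01100101000
& 11111110111
-------------
  01100100000

Answer: 01100100000 (800)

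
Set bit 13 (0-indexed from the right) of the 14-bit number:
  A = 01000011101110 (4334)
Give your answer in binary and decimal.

Mask = 1 << 13 = 10000000000000
Bit 13 of A is 0, so OR-ing with the mask flips it to 1.
  01000011101110
| 10000000000000
----------------
  11000011101110

Answer: 11000011101110 (12526)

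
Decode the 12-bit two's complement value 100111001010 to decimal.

MSB is 1, so the value is negative. Find the magnitude:
1. Invert bits:  011000110101
2. Add 1:        011000110110  = 1590
3. Apply sign:   -1590

Answer: -1590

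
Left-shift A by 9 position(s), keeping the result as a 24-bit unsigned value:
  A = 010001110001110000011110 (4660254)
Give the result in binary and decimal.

Shift left by 9: drop the top 9 bit(s), append 9 zero(s) on the right.
  010001110001110000011110  ->  discard [010001110], keep [001110000011110], append 000000000
= 001110000011110000000000

Answer: 001110000011110000000000 (3685376)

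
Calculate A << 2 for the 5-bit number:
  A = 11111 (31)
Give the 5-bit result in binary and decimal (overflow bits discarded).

Shift left by 2: drop the top 2 bit(s), append 2 zero(s) on the right.
  11111  ->  discard [11], keep [111], append 00
= 11100

Answer: 11100 (28)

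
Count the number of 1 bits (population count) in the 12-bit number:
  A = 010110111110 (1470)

010110111110
1-bits at positions (from bit 0 = LSB): 1, 2, 3, 4, 5, 7, 8, 10
Count = 8

Answer: 8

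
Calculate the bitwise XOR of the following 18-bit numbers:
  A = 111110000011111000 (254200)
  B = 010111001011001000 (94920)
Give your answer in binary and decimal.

Apply ^ to each column (1 where bits differ):
  111110000011111000
^ 010111001011001000
--------------------
  101001001000110000

Answer: 101001001000110000 (168496)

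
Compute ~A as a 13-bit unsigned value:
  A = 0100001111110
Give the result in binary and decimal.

Flip each bit (0->1, 1->0):
  0100001111110
  1011110000001

Answer: 1011110000001 (6017)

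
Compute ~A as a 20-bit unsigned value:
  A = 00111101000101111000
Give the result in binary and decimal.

Flip each bit (0->1, 1->0):
  00111101000101111000
  11000010111010000111

Answer: 11000010111010000111 (798343)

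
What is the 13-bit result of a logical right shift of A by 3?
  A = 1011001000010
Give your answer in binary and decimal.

Logical shift right by 3: drop the bottom 3 bit(s), prepend 3 zero(s) on the left.
  1011001000010  ->  keep [1011001000], discard [010], prepend 000
= 0001011001000

Answer: 0001011001000 (712)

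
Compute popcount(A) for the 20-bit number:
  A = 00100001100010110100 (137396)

00100001100010110100
1-bits at positions (from bit 0 = LSB): 2, 4, 5, 7, 11, 12, 17
Count = 7

Answer: 7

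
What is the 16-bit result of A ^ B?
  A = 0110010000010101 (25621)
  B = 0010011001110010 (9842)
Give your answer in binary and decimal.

Apply ^ to each column (1 where bits differ):
  0110010000010101
^ 0010011001110010
------------------
  0100001001100111

Answer: 0100001001100111 (16999)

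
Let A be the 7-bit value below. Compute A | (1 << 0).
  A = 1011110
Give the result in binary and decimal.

Mask = 1 << 0 = 0000001
Bit 0 of A is 0, so OR-ing with the mask flips it to 1.
  1011110
| 0000001
---------
  1011111

Answer: 1011111 (95)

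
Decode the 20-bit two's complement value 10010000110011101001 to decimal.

MSB is 1, so the value is negative. Find the magnitude:
1. Invert bits:  01101111001100010110
2. Add 1:        01101111001100010111  = 455447
3. Apply sign:   -455447

Answer: -455447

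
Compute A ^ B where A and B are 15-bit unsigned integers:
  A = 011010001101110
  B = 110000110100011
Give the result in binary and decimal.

Apply ^ to each column (1 where bits differ):
  011010001101110
^ 110000110100011
-----------------
  101010111001101

Answer: 101010111001101 (21965)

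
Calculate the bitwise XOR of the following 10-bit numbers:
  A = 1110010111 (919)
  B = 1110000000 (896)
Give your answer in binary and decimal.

Apply ^ to each column (1 where bits differ):
  1110010111
^ 1110000000
------------
  0000010111

Answer: 0000010111 (23)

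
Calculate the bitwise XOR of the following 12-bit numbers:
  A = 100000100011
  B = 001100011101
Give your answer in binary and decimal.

Apply ^ to each column (1 where bits differ):
  100000100011
^ 001100011101
--------------
  101100111110

Answer: 101100111110 (2878)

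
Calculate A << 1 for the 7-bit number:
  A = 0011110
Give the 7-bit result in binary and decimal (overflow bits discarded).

Shift left by 1: drop the top 1 bit(s), append 1 zero(s) on the right.
  0011110  ->  discard [0], keep [011110], append 0
= 0111100

Answer: 0111100 (60)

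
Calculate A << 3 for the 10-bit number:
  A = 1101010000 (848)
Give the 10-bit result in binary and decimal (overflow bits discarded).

Shift left by 3: drop the top 3 bit(s), append 3 zero(s) on the right.
  1101010000  ->  discard [110], keep [1010000], append 000
= 1010000000

Answer: 1010000000 (640)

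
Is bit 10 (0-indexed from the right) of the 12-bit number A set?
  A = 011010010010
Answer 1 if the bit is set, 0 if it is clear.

Bit 10 is the 11th from the right.
  011010010010
   ^
That bit is 1.

Answer: 1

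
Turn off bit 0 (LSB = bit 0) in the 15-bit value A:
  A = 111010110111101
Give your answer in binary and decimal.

Mask = ~(1 << 0) = 111111111111110
Bit 0 of A is 1, so AND-ing with the mask clears it to 0.
  111010110111101
& 111111111111110
-----------------
  111010110111100

Answer: 111010110111100 (30140)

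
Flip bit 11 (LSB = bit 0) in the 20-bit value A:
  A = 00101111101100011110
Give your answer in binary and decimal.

Mask = 1 << 11 = 00000000100000000000
Bit 11 of A is 1; XOR with the mask flips it to 0.
  00101111101100011110
^ 00000000100000000000
----------------------
  00101111001100011110

Answer: 00101111001100011110 (193310)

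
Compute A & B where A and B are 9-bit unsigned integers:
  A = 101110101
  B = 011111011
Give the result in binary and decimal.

Apply & to each column (1 only where both bits are 1):
  101110101
& 011111011
-----------
  001110001

Answer: 001110001 (113)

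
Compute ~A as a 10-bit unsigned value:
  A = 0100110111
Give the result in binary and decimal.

Flip each bit (0->1, 1->0):
  0100110111
  1011001000

Answer: 1011001000 (712)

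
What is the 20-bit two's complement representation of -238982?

1. Binary of +238982:  00111010010110000110
2. Invert bits:     11000101101001111001
3. Add 1:           11000101101001111010

Answer: 11000101101001111010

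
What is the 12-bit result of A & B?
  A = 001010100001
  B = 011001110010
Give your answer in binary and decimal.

Apply & to each column (1 only where both bits are 1):
  001010100001
& 011001110010
--------------
  001000100000

Answer: 001000100000 (544)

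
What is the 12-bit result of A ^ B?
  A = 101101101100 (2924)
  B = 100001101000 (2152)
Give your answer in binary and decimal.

Apply ^ to each column (1 where bits differ):
  101101101100
^ 100001101000
--------------
  001100000100

Answer: 001100000100 (772)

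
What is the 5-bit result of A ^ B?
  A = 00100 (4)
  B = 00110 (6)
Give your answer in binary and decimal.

Apply ^ to each column (1 where bits differ):
  00100
^ 00110
-------
  00010

Answer: 00010 (2)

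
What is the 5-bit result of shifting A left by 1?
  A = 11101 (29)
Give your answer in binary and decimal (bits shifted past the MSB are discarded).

Shift left by 1: drop the top 1 bit(s), append 1 zero(s) on the right.
  11101  ->  discard [1], keep [1101], append 0
= 11010

Answer: 11010 (26)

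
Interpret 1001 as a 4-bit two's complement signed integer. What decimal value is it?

MSB is 1, so the value is negative. Find the magnitude:
1. Invert bits:  0110
2. Add 1:        0111  = 7
3. Apply sign:   -7

Answer: -7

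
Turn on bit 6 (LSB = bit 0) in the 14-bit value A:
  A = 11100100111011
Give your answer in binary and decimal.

Mask = 1 << 6 = 00000001000000
Bit 6 of A is 0, so OR-ing with the mask flips it to 1.
  11100100111011
| 00000001000000
----------------
  11100101111011

Answer: 11100101111011 (14715)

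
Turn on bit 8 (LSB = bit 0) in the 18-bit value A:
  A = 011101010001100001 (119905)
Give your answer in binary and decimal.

Mask = 1 << 8 = 000000000100000000
Bit 8 of A is 0, so OR-ing with the mask flips it to 1.
  011101010001100001
| 000000000100000000
--------------------
  011101010101100001

Answer: 011101010101100001 (120161)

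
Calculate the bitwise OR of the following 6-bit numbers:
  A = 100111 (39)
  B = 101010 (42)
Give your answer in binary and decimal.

Apply | to each column (1 where either bit is 1):
  100111
| 101010
--------
  101111

Answer: 101111 (47)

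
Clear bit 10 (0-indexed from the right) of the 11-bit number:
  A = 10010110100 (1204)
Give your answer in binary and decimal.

Mask = ~(1 << 10) = 01111111111
Bit 10 of A is 1, so AND-ing with the mask clears it to 0.
  10010110100
& 01111111111
-------------
  00010110100

Answer: 00010110100 (180)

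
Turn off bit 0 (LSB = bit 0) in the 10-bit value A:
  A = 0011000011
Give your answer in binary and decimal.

Mask = ~(1 << 0) = 1111111110
Bit 0 of A is 1, so AND-ing with the mask clears it to 0.
  0011000011
& 1111111110
------------
  0011000010

Answer: 0011000010 (194)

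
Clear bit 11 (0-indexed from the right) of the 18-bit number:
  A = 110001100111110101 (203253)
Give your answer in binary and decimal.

Mask = ~(1 << 11) = 111111011111111111
Bit 11 of A is 1, so AND-ing with the mask clears it to 0.
  110001100111110101
& 111111011111111111
--------------------
  110001000111110101

Answer: 110001000111110101 (201205)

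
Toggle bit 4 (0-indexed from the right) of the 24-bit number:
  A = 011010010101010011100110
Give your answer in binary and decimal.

Mask = 1 << 4 = 000000000000000000010000
Bit 4 of A is 0; XOR with the mask flips it to 1.
  011010010101010011100110
^ 000000000000000000010000
--------------------------
  011010010101010011110110

Answer: 011010010101010011110110 (6903030)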